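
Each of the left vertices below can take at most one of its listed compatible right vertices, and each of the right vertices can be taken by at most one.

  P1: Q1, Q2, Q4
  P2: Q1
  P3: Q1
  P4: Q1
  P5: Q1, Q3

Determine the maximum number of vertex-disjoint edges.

Unit-capacity flow: source→left, listed edges, right→sink; max matching = max flow.
Augmenting path P1→Q1 (+1); matched 1.
Augmenting path P5→Q3 (+1); matched 2.
Augmenting path P2→Q1→P1→Q2 (+1); matched 3.
No augmenting path remains; maximum matching = 3.
König certificate: {P1, P5, Q1} is a vertex cover of size 3 (every listed pair touches it), so no matching can be larger.

3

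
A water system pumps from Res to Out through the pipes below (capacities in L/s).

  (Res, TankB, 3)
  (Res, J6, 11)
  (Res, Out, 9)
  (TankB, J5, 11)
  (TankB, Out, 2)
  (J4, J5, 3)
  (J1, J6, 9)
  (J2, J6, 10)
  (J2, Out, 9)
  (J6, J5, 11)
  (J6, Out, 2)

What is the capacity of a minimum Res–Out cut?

Augment Res→Out: bottleneck 9, flow now 9.
Augment Res→TankB→Out: bottleneck 2, flow now 11.
Augment Res→J6→Out: bottleneck 2, flow now 13.
No augmenting path remains; maximum flow = 13.
By max-flow min-cut, the minimum cut capacity equals the max flow.
In the residual graph, reachable from Res: {Res, TankB, J6, J5}.
Min-cut edges: Res→Out (9), TankB→Out (2), J6→Out (2); capacity 9 + 2 + 2 = 13.

13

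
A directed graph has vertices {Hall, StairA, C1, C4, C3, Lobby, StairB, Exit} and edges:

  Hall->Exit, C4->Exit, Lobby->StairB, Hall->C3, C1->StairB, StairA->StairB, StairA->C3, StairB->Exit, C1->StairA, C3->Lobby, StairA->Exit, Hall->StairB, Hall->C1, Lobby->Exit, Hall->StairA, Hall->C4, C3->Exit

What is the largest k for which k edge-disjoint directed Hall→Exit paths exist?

6

Assign every edge capacity 1; by Menger, the answer equals the max flow.
Path Hall→Exit (+1); total 1.
Path Hall→StairA→Exit (+1); total 2.
Path Hall→C4→Exit (+1); total 3.
Path Hall→C3→Exit (+1); total 4.
Path Hall→StairB→Exit (+1); total 5.
Path Hall→C1→StairA→C3→Lobby→Exit (+1); total 6.
No residual Hall→Exit path; max flow = 6.
Certifying cut of size 6: {Hall→C1, Hall→C3, Hall→C4, Hall→Exit, Hall→StairA, Hall→StairB}.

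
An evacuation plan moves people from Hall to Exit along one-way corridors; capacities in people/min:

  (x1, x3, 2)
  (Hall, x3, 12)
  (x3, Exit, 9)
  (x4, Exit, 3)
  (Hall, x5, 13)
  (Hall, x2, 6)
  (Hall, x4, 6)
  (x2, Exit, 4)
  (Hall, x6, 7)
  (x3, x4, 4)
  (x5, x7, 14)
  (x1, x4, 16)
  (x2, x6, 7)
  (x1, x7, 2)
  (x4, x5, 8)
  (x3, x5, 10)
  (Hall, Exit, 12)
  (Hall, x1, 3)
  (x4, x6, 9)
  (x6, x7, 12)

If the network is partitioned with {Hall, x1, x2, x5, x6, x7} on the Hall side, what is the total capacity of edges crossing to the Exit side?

Edges leaving {Hall, x1, x2, x5, x6, x7}: Hall→x3 (12), Hall→x4 (6), Hall→Exit (12), x1→x3 (2), x1→x4 (16), x2→Exit (4).
Cut capacity = 12 + 6 + 12 + 2 + 16 + 4 = 52.

52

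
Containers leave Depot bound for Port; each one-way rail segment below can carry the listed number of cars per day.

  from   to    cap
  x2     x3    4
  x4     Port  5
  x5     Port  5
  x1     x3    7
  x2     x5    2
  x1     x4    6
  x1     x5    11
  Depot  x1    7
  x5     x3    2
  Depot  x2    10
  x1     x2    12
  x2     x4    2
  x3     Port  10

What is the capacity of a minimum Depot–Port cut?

Augment Depot→x1→x3→Port: bottleneck 7, flow now 7.
Augment Depot→x2→x3→Port: bottleneck 3, flow now 10.
Augment Depot→x2→x4→Port: bottleneck 2, flow now 12.
Augment Depot→x2→x5→Port: bottleneck 2, flow now 14.
Augment Depot→x2→x3→x1→x4→Port: bottleneck 1, flow now 15. (uses reverse residual edge)
No augmenting path remains; maximum flow = 15.
By max-flow min-cut, the minimum cut capacity equals the max flow.
In the residual graph, reachable from Depot: {Depot, x2}.
Min-cut edges: Depot→x1 (7), x2→x3 (4), x2→x4 (2), x2→x5 (2); capacity 7 + 4 + 2 + 2 = 15.

15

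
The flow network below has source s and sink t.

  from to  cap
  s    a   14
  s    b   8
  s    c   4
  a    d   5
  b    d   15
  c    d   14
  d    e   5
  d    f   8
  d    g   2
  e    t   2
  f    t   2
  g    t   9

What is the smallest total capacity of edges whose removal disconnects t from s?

6

Augment s→a→d→e→t: bottleneck 2, flow now 2.
Augment s→a→d→f→t: bottleneck 2, flow now 4.
Augment s→a→d→g→t: bottleneck 1, flow now 5.
Augment s→b→d→g→t: bottleneck 1, flow now 6.
No augmenting path remains; maximum flow = 6.
By max-flow min-cut, the minimum cut capacity equals the max flow.
In the residual graph, reachable from s: {s, a, b, c, d, e, f}.
Min-cut edges: d→g (2), e→t (2), f→t (2); capacity 2 + 2 + 2 = 6.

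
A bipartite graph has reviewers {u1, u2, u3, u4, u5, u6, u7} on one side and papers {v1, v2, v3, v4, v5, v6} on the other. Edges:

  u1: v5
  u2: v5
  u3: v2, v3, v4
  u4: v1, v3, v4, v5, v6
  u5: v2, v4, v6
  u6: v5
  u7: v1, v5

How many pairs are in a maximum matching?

Unit-capacity flow: source→left, listed edges, right→sink; max matching = max flow.
Augmenting path u1→v5 (+1); matched 1.
Augmenting path u3→v2 (+1); matched 2.
Augmenting path u4→v1 (+1); matched 3.
Augmenting path u5→v4 (+1); matched 4.
Augmenting path u7→v1→u4→v3 (+1); matched 5.
No augmenting path remains; maximum matching = 5.
König certificate: {u3, u4, u5, u7, v5} is a vertex cover of size 5 (every listed pair touches it), so no matching can be larger.

5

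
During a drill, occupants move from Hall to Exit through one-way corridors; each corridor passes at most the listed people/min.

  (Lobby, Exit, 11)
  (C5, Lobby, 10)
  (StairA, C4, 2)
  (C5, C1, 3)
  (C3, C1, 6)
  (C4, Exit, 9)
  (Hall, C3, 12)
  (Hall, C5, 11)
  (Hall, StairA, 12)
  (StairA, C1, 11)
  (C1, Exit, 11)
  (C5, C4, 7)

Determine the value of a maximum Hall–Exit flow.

24

Augment Hall→C5→C4→Exit: bottleneck 7, flow now 7.
Augment Hall→C5→C1→Exit: bottleneck 3, flow now 10.
Augment Hall→C5→Lobby→Exit: bottleneck 1, flow now 11.
Augment Hall→C3→C1→Exit: bottleneck 6, flow now 17.
Augment Hall→StairA→C4→Exit: bottleneck 2, flow now 19.
Augment Hall→StairA→C1→Exit: bottleneck 2, flow now 21.
Augment Hall→StairA→C1→C5→Lobby→Exit: bottleneck 3, flow now 24. (uses reverse residual edge)
No augmenting path remains; maximum flow = 24.
In the residual graph, reachable from Hall: {Hall, C3, StairA, C1}.
Min-cut edges: Hall→C5 (11), StairA→C4 (2), C1→Exit (11); capacity 11 + 2 + 11 = 24.
This cut is saturated, so no flow can exceed 24.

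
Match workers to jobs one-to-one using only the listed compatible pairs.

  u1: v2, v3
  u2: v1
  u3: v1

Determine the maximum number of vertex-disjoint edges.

2

Unit-capacity flow: source→left, listed edges, right→sink; max matching = max flow.
Augmenting path u1→v2 (+1); matched 1.
Augmenting path u2→v1 (+1); matched 2.
No augmenting path remains; maximum matching = 2.
König certificate: {u1, v1} is a vertex cover of size 2 (every listed pair touches it), so no matching can be larger.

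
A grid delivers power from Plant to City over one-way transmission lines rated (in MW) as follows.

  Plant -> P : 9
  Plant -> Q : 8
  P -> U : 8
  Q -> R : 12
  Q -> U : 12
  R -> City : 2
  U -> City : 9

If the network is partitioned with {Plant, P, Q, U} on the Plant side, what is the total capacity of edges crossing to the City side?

21

Edges leaving {Plant, P, Q, U}: Q→R (12), U→City (9).
Cut capacity = 12 + 9 = 21.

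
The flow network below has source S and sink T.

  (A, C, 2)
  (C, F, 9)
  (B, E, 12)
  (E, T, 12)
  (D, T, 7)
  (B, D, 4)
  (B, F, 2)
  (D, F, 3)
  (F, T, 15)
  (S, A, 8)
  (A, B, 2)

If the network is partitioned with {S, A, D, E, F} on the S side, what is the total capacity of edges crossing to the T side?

38

Edges leaving {S, A, D, E, F}: A→B (2), A→C (2), D→T (7), E→T (12), F→T (15).
Cut capacity = 2 + 2 + 7 + 12 + 15 = 38.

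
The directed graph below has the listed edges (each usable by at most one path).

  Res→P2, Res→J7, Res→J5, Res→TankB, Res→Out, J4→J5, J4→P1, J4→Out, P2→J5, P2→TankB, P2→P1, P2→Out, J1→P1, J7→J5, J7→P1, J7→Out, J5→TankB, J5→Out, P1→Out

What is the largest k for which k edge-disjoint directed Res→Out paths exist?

4

Assign every edge capacity 1; by Menger, the answer equals the max flow.
Path Res→Out (+1); total 1.
Path Res→P2→Out (+1); total 2.
Path Res→J7→Out (+1); total 3.
Path Res→J5→Out (+1); total 4.
No residual Res→Out path; max flow = 4.
Certifying cut of size 4: {Res→J5, Res→J7, Res→Out, Res→P2}.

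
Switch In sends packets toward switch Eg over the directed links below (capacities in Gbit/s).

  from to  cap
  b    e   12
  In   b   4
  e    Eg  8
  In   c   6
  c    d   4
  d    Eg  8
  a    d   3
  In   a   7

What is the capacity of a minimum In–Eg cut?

11

Augment In→a→d→Eg: bottleneck 3, flow now 3.
Augment In→b→e→Eg: bottleneck 4, flow now 7.
Augment In→c→d→Eg: bottleneck 4, flow now 11.
No augmenting path remains; maximum flow = 11.
By max-flow min-cut, the minimum cut capacity equals the max flow.
In the residual graph, reachable from In: {In, a, c}.
Min-cut edges: In→b (4), a→d (3), c→d (4); capacity 4 + 3 + 4 = 11.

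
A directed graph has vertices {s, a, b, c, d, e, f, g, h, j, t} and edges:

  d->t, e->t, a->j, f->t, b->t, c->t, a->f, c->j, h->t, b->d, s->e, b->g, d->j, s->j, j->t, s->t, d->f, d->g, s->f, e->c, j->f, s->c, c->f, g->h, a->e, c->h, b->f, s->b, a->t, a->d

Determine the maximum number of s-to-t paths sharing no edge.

6

Assign every edge capacity 1; by Menger, the answer equals the max flow.
Path s→t (+1); total 1.
Path s→b→t (+1); total 2.
Path s→c→t (+1); total 3.
Path s→e→t (+1); total 4.
Path s→f→t (+1); total 5.
Path s→j→t (+1); total 6.
No residual s→t path; max flow = 6.
Certifying cut of size 6: {s→b, s→c, s→e, s→f, s→j, s→t}.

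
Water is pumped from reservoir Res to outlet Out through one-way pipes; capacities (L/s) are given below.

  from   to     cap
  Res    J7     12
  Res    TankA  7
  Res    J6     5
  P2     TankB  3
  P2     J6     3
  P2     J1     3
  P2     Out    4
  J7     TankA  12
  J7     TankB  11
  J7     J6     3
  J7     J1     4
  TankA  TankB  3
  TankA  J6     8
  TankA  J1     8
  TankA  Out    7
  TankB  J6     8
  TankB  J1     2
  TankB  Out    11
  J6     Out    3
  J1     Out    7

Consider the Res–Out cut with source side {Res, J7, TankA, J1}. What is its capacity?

44

Edges leaving {Res, J7, TankA, J1}: Res→J6 (5), J7→TankB (11), J7→J6 (3), TankA→TankB (3), TankA→J6 (8), TankA→Out (7), J1→Out (7).
Cut capacity = 5 + 11 + 3 + 3 + 8 + 7 + 7 = 44.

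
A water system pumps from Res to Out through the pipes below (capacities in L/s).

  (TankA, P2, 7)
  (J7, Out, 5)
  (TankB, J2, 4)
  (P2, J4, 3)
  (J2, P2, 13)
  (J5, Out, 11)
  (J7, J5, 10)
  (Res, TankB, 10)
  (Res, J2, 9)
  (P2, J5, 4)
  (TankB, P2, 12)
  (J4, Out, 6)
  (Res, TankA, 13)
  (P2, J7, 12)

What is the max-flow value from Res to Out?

Augment Res→TankA→P2→J5→Out: bottleneck 4, flow now 4.
Augment Res→TankA→P2→J7→Out: bottleneck 3, flow now 7.
Augment Res→TankB→P2→J7→Out: bottleneck 2, flow now 9.
Augment Res→TankB→P2→J4→Out: bottleneck 3, flow now 12.
Augment Res→TankB→P2→J7→J5→Out: bottleneck 5, flow now 17.
Augment Res→J2→P2→J7→J5→Out: bottleneck 2, flow now 19.
No augmenting path remains; maximum flow = 19.
In the residual graph, reachable from Res: {Res, TankA, TankB, J2, P2}.
Min-cut edges: P2→J5 (4), P2→J7 (12), P2→J4 (3); capacity 4 + 12 + 3 = 19.
This cut is saturated, so no flow can exceed 19.

19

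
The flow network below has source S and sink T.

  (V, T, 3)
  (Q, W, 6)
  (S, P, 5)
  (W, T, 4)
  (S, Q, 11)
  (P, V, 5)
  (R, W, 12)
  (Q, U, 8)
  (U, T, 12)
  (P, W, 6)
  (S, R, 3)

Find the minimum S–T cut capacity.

Augment S→P→V→T: bottleneck 3, flow now 3.
Augment S→P→W→T: bottleneck 2, flow now 5.
Augment S→Q→U→T: bottleneck 8, flow now 13.
Augment S→Q→W→T: bottleneck 2, flow now 15.
No augmenting path remains; maximum flow = 15.
By max-flow min-cut, the minimum cut capacity equals the max flow.
In the residual graph, reachable from S: {S, P, Q, R, V, W}.
Min-cut edges: Q→U (8), V→T (3), W→T (4); capacity 8 + 3 + 4 = 15.

15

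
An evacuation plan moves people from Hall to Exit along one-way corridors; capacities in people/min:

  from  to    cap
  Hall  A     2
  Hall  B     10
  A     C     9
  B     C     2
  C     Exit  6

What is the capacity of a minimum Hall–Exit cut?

4

Augment Hall→A→C→Exit: bottleneck 2, flow now 2.
Augment Hall→B→C→Exit: bottleneck 2, flow now 4.
No augmenting path remains; maximum flow = 4.
By max-flow min-cut, the minimum cut capacity equals the max flow.
In the residual graph, reachable from Hall: {Hall, B}.
Min-cut edges: Hall→A (2), B→C (2); capacity 2 + 2 = 4.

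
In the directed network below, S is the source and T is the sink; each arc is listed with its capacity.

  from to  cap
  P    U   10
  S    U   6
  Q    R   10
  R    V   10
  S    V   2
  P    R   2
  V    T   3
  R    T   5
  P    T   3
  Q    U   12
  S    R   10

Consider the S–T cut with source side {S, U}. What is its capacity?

12

Edges leaving {S, U}: S→R (10), S→V (2).
Cut capacity = 10 + 2 = 12.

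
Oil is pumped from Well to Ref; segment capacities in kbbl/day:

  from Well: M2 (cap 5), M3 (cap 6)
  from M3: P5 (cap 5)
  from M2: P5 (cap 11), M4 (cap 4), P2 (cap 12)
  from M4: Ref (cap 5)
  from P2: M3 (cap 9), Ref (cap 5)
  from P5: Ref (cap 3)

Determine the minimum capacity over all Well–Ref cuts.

Augment Well→M3→P5→Ref: bottleneck 3, flow now 3.
Augment Well→M2→M4→Ref: bottleneck 4, flow now 7.
Augment Well→M2→P2→Ref: bottleneck 1, flow now 8.
No augmenting path remains; maximum flow = 8.
By max-flow min-cut, the minimum cut capacity equals the max flow.
In the residual graph, reachable from Well: {Well, M3, P5}.
Min-cut edges: Well→M2 (5), P5→Ref (3); capacity 5 + 3 = 8.

8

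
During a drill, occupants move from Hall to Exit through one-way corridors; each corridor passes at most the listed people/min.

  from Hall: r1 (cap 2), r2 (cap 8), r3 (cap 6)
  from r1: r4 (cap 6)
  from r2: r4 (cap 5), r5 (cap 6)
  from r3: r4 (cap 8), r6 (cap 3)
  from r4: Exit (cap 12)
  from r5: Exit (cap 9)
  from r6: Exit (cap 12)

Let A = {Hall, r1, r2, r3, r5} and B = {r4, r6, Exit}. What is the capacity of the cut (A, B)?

31

Edges leaving {Hall, r1, r2, r3, r5}: r1→r4 (6), r2→r4 (5), r3→r4 (8), r3→r6 (3), r5→Exit (9).
Cut capacity = 6 + 5 + 8 + 3 + 9 = 31.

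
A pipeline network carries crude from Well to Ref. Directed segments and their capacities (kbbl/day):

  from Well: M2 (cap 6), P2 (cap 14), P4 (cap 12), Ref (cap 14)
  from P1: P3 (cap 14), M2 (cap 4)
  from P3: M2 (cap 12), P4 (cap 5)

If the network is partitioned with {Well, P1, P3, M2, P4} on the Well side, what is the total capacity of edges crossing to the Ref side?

Edges leaving {Well, P1, P3, M2, P4}: Well→P2 (14), Well→Ref (14).
Cut capacity = 14 + 14 = 28.

28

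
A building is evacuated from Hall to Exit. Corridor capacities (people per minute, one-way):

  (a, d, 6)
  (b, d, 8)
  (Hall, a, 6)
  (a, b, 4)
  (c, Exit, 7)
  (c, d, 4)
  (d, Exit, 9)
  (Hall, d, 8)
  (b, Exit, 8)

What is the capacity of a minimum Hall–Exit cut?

Augment Hall→d→Exit: bottleneck 8, flow now 8.
Augment Hall→a→b→Exit: bottleneck 4, flow now 12.
Augment Hall→a→d→Exit: bottleneck 1, flow now 13.
No augmenting path remains; maximum flow = 13.
By max-flow min-cut, the minimum cut capacity equals the max flow.
In the residual graph, reachable from Hall: {Hall, a, d}.
Min-cut edges: a→b (4), d→Exit (9); capacity 4 + 9 = 13.

13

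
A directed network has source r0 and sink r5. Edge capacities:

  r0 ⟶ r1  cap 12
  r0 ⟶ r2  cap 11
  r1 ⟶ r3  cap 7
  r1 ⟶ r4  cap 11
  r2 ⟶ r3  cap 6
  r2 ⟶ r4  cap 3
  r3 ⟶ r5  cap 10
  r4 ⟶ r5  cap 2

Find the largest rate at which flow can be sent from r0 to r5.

12

Augment r0→r1→r3→r5: bottleneck 7, flow now 7.
Augment r0→r1→r4→r5: bottleneck 2, flow now 9.
Augment r0→r2→r3→r5: bottleneck 3, flow now 12.
No augmenting path remains; maximum flow = 12.
In the residual graph, reachable from r0: {r0, r1, r2, r3, r4}.
Min-cut edges: r3→r5 (10), r4→r5 (2); capacity 10 + 2 = 12.
This cut is saturated, so no flow can exceed 12.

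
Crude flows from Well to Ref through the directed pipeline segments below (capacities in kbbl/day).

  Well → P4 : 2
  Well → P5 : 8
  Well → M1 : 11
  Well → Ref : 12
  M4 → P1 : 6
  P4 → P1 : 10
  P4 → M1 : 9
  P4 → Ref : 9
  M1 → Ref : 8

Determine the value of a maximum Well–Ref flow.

Augment Well→Ref: bottleneck 12, flow now 12.
Augment Well→P4→Ref: bottleneck 2, flow now 14.
Augment Well→M1→Ref: bottleneck 8, flow now 22.
No augmenting path remains; maximum flow = 22.
In the residual graph, reachable from Well: {Well, P5, M1}.
Min-cut edges: Well→P4 (2), Well→Ref (12), M1→Ref (8); capacity 2 + 12 + 8 = 22.
This cut is saturated, so no flow can exceed 22.

22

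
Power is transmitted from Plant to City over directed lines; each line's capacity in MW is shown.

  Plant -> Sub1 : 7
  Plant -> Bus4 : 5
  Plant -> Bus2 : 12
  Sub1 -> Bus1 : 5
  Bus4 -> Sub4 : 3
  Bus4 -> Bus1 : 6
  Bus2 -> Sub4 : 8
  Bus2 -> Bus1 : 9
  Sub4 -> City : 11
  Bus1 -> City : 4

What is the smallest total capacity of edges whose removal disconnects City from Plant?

Augment Plant→Sub1→Bus1→City: bottleneck 4, flow now 4.
Augment Plant→Bus4→Sub4→City: bottleneck 3, flow now 7.
Augment Plant→Bus2→Sub4→City: bottleneck 8, flow now 15.
No augmenting path remains; maximum flow = 15.
By max-flow min-cut, the minimum cut capacity equals the max flow.
In the residual graph, reachable from Plant: {Plant, Sub1, Bus4, Bus2, Bus1}.
Min-cut edges: Bus4→Sub4 (3), Bus2→Sub4 (8), Bus1→City (4); capacity 3 + 8 + 4 = 15.

15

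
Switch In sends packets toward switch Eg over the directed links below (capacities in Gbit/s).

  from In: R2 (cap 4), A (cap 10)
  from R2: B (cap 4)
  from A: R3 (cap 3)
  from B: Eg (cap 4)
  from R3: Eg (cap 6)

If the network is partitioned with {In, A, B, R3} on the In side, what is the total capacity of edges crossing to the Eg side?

Edges leaving {In, A, B, R3}: In→R2 (4), B→Eg (4), R3→Eg (6).
Cut capacity = 4 + 4 + 6 = 14.

14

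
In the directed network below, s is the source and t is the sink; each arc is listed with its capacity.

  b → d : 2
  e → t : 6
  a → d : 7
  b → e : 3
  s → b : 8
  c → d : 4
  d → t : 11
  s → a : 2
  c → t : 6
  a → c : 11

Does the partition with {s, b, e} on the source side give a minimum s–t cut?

No — its capacity is 10, but the minimum cut has capacity 7.

Given cut capacity: 2 + 2 + 6 = 10.
Augment s→a→c→t: bottleneck 2, flow now 2.
Augment s→b→d→t: bottleneck 2, flow now 4.
Augment s→b→e→t: bottleneck 3, flow now 7.
No augmenting path remains; maximum flow = 7.
In the residual graph, reachable from s: {s, b}.
Min-cut edges: s→a (2), b→d (2), b→e (3); capacity 2 + 2 + 3 = 7.
Cut capacity 10 exceeds the max flow 7, so it is not minimum.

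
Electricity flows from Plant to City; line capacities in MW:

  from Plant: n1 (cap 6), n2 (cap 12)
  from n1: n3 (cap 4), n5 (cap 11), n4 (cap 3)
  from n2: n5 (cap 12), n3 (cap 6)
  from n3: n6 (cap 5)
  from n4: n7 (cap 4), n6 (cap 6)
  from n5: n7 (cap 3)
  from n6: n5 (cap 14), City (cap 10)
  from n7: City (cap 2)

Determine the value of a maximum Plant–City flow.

Augment Plant→n1→n3→n6→City: bottleneck 4, flow now 4.
Augment Plant→n1→n4→n6→City: bottleneck 2, flow now 6.
Augment Plant→n2→n3→n6→City: bottleneck 1, flow now 7.
Augment Plant→n2→n5→n7→City: bottleneck 2, flow now 9.
Augment Plant→n2→n3→n1→n4→n6→City: bottleneck 1, flow now 10. (uses reverse residual edge)
No augmenting path remains; maximum flow = 10.
In the residual graph, reachable from Plant: {Plant, n1, n2, n3, n5, n7}.
Min-cut edges: n1→n4 (3), n3→n6 (5), n7→City (2); capacity 3 + 5 + 2 = 10.
This cut is saturated, so no flow can exceed 10.

10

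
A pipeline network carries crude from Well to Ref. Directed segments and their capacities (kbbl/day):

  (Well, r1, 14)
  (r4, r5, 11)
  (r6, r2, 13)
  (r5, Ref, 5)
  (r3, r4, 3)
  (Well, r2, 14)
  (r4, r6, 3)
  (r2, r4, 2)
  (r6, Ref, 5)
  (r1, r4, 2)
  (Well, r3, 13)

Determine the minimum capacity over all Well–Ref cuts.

7

Augment Well→r1→r4→r5→Ref: bottleneck 2, flow now 2.
Augment Well→r2→r4→r5→Ref: bottleneck 2, flow now 4.
Augment Well→r3→r4→r5→Ref: bottleneck 1, flow now 5.
Augment Well→r3→r4→r6→Ref: bottleneck 2, flow now 7.
No augmenting path remains; maximum flow = 7.
By max-flow min-cut, the minimum cut capacity equals the max flow.
In the residual graph, reachable from Well: {Well, r1, r2, r3}.
Min-cut edges: r1→r4 (2), r2→r4 (2), r3→r4 (3); capacity 2 + 2 + 3 = 7.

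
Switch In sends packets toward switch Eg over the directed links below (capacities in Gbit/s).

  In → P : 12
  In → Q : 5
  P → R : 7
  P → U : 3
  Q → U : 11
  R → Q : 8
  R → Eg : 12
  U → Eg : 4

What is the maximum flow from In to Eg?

11

Augment In→P→R→Eg: bottleneck 7, flow now 7.
Augment In→P→U→Eg: bottleneck 3, flow now 10.
Augment In→Q→U→Eg: bottleneck 1, flow now 11.
No augmenting path remains; maximum flow = 11.
In the residual graph, reachable from In: {In, P, Q, U}.
Min-cut edges: P→R (7), U→Eg (4); capacity 7 + 4 = 11.
This cut is saturated, so no flow can exceed 11.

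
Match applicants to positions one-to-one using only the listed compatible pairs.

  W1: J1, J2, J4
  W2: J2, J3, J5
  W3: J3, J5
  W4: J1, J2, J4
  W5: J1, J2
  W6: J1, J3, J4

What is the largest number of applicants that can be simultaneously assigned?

Unit-capacity flow: source→left, listed edges, right→sink; max matching = max flow.
Augmenting path W1→J1 (+1); matched 1.
Augmenting path W2→J2 (+1); matched 2.
Augmenting path W3→J3 (+1); matched 3.
Augmenting path W4→J4 (+1); matched 4.
Augmenting path W5→J2→W2→J5 (+1); matched 5.
No augmenting path remains; maximum matching = 5.
König certificate: {J1, J2, J3, J4, J5} is a vertex cover of size 5 (every listed pair touches it), so no matching can be larger.

5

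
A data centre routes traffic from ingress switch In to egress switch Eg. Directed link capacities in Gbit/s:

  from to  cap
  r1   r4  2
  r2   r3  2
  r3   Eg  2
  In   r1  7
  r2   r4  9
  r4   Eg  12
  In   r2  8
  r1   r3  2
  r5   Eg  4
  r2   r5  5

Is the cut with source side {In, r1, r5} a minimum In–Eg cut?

No — its capacity is 16, but the minimum cut has capacity 12.

Given cut capacity: 8 + 2 + 2 + 4 = 16.
Augment In→r1→r3→Eg: bottleneck 2, flow now 2.
Augment In→r1→r4→Eg: bottleneck 2, flow now 4.
Augment In→r2→r4→Eg: bottleneck 8, flow now 12.
No augmenting path remains; maximum flow = 12.
In the residual graph, reachable from In: {In, r1}.
Min-cut edges: In→r2 (8), r1→r3 (2), r1→r4 (2); capacity 8 + 2 + 2 = 12.
Cut capacity 16 exceeds the max flow 12, so it is not minimum.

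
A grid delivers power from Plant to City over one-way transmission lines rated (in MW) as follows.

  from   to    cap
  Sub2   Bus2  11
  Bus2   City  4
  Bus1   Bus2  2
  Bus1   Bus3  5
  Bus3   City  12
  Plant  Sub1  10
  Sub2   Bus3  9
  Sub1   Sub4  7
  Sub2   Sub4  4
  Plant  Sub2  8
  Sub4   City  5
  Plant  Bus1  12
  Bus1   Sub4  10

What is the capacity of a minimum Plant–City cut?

20

Augment Plant→Bus1→Sub4→City: bottleneck 5, flow now 5.
Augment Plant→Bus1→Bus3→City: bottleneck 5, flow now 10.
Augment Plant→Bus1→Bus2→City: bottleneck 2, flow now 12.
Augment Plant→Sub2→Bus3→City: bottleneck 7, flow now 19.
Augment Plant→Sub2→Bus2→City: bottleneck 1, flow now 20.
No augmenting path remains; maximum flow = 20.
By max-flow min-cut, the minimum cut capacity equals the max flow.
In the residual graph, reachable from Plant: {Plant, Bus1, Sub1, Sub4}.
Min-cut edges: Plant→Sub2 (8), Bus1→Bus3 (5), Bus1→Bus2 (2), Sub4→City (5); capacity 8 + 5 + 2 + 5 = 20.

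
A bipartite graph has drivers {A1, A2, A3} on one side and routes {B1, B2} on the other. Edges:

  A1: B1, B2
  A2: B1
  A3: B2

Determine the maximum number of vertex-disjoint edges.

2

Unit-capacity flow: source→left, listed edges, right→sink; max matching = max flow.
Augmenting path A1→B1 (+1); matched 1.
Augmenting path A3→B2 (+1); matched 2.
No augmenting path remains; maximum matching = 2.
König certificate: {B1, B2} is a vertex cover of size 2 (every listed pair touches it), so no matching can be larger.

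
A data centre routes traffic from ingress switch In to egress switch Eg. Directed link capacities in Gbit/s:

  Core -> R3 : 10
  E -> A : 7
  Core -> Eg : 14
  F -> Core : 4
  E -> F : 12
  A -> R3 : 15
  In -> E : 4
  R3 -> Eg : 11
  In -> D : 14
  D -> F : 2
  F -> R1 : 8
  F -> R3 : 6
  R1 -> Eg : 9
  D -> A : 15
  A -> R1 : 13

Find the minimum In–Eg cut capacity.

Augment In→E→F→Core→Eg: bottleneck 4, flow now 4.
Augment In→D→F→R3→Eg: bottleneck 2, flow now 6.
Augment In→D→A→R3→Eg: bottleneck 9, flow now 15.
Augment In→D→A→R1→Eg: bottleneck 3, flow now 18.
No augmenting path remains; maximum flow = 18.
By max-flow min-cut, the minimum cut capacity equals the max flow.
In the residual graph, reachable from In: {In}.
Min-cut edges: In→E (4), In→D (14); capacity 4 + 14 = 18.

18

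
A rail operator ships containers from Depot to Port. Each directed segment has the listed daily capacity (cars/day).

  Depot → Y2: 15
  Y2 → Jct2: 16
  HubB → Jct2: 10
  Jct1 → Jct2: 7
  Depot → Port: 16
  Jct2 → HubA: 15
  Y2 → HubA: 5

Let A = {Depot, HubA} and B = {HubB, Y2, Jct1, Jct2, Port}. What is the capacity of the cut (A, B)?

31

Edges leaving {Depot, HubA}: Depot→Y2 (15), Depot→Port (16).
Cut capacity = 15 + 16 = 31.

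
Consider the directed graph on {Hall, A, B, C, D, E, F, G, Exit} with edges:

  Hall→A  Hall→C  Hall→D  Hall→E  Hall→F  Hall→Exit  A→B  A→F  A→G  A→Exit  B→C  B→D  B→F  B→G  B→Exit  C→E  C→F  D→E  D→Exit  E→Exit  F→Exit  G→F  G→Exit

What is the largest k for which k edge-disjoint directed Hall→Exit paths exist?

5

Assign every edge capacity 1; by Menger, the answer equals the max flow.
Path Hall→Exit (+1); total 1.
Path Hall→A→Exit (+1); total 2.
Path Hall→D→Exit (+1); total 3.
Path Hall→E→Exit (+1); total 4.
Path Hall→F→Exit (+1); total 5.
No residual Hall→Exit path; max flow = 5.
Certifying cut of size 5: {E→Exit, F→Exit, Hall→A, Hall→D, Hall→Exit}.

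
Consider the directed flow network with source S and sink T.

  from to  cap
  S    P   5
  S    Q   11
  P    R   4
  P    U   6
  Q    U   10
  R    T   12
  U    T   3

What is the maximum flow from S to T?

Augment S→P→R→T: bottleneck 4, flow now 4.
Augment S→P→U→T: bottleneck 1, flow now 5.
Augment S→Q→U→T: bottleneck 2, flow now 7.
No augmenting path remains; maximum flow = 7.
In the residual graph, reachable from S: {S, P, Q, U}.
Min-cut edges: P→R (4), U→T (3); capacity 4 + 3 = 7.
This cut is saturated, so no flow can exceed 7.

7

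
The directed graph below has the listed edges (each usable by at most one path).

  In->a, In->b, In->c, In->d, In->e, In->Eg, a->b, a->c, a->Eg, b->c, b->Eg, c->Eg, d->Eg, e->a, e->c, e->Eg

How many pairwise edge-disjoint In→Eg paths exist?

6

Assign every edge capacity 1; by Menger, the answer equals the max flow.
Path In→Eg (+1); total 1.
Path In→a→Eg (+1); total 2.
Path In→b→Eg (+1); total 3.
Path In→c→Eg (+1); total 4.
Path In→d→Eg (+1); total 5.
Path In→e→Eg (+1); total 6.
No residual In→Eg path; max flow = 6.
Certifying cut of size 6: {In→Eg, In→a, In→b, In→c, In→d, In→e}.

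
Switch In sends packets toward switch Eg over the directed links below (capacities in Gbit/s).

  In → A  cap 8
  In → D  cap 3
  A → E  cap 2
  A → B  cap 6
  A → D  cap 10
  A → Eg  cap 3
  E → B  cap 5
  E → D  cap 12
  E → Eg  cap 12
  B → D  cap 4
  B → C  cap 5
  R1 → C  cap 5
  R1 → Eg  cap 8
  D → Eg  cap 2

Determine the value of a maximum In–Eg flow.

7

Augment In→A→Eg: bottleneck 3, flow now 3.
Augment In→D→Eg: bottleneck 2, flow now 5.
Augment In→A→E→Eg: bottleneck 2, flow now 7.
No augmenting path remains; maximum flow = 7.
In the residual graph, reachable from In: {In, A, B, D, C}.
Min-cut edges: A→E (2), A→Eg (3), D→Eg (2); capacity 2 + 3 + 2 = 7.
This cut is saturated, so no flow can exceed 7.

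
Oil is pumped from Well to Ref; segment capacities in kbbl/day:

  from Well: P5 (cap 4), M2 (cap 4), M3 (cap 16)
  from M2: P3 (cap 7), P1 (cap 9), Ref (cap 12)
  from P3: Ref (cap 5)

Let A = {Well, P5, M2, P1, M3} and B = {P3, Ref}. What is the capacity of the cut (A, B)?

Edges leaving {Well, P5, M2, P1, M3}: M2→P3 (7), M2→Ref (12).
Cut capacity = 7 + 12 = 19.

19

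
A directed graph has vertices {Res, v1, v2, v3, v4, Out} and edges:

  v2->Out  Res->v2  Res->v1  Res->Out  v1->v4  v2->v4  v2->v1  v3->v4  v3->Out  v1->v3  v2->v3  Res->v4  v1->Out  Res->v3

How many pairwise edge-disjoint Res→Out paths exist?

4

Assign every edge capacity 1; by Menger, the answer equals the max flow.
Path Res→Out (+1); total 1.
Path Res→v1→Out (+1); total 2.
Path Res→v2→Out (+1); total 3.
Path Res→v3→Out (+1); total 4.
No residual Res→Out path; max flow = 4.
Certifying cut of size 4: {Res→Out, Res→v1, Res→v2, Res→v3}.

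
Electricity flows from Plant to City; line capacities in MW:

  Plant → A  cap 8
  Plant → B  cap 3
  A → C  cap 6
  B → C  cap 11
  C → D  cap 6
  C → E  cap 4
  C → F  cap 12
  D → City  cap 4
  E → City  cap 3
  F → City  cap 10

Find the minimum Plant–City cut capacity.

9

Augment Plant→A→C→D→City: bottleneck 4, flow now 4.
Augment Plant→A→C→E→City: bottleneck 2, flow now 6.
Augment Plant→B→C→E→City: bottleneck 1, flow now 7.
Augment Plant→B→C→F→City: bottleneck 2, flow now 9.
No augmenting path remains; maximum flow = 9.
By max-flow min-cut, the minimum cut capacity equals the max flow.
In the residual graph, reachable from Plant: {Plant, A}.
Min-cut edges: Plant→B (3), A→C (6); capacity 3 + 6 = 9.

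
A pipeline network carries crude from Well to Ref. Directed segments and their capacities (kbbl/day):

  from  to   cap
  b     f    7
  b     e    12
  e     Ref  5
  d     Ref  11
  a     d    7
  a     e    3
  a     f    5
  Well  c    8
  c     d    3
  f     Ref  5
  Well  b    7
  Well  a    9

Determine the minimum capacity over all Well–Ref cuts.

19

Augment Well→a→d→Ref: bottleneck 7, flow now 7.
Augment Well→a→e→Ref: bottleneck 2, flow now 9.
Augment Well→b→e→Ref: bottleneck 3, flow now 12.
Augment Well→b→f→Ref: bottleneck 4, flow now 16.
Augment Well→c→d→Ref: bottleneck 3, flow now 19.
No augmenting path remains; maximum flow = 19.
By max-flow min-cut, the minimum cut capacity equals the max flow.
In the residual graph, reachable from Well: {Well, c}.
Min-cut edges: Well→a (9), Well→b (7), c→d (3); capacity 9 + 7 + 3 = 19.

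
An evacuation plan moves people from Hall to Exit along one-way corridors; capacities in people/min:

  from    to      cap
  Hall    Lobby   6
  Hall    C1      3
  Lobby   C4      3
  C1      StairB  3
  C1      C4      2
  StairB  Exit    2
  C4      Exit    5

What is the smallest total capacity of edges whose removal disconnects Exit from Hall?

Augment Hall→Lobby→C4→Exit: bottleneck 3, flow now 3.
Augment Hall→C1→StairB→Exit: bottleneck 2, flow now 5.
Augment Hall→C1→C4→Exit: bottleneck 1, flow now 6.
No augmenting path remains; maximum flow = 6.
By max-flow min-cut, the minimum cut capacity equals the max flow.
In the residual graph, reachable from Hall: {Hall, Lobby}.
Min-cut edges: Hall→C1 (3), Lobby→C4 (3); capacity 3 + 3 = 6.

6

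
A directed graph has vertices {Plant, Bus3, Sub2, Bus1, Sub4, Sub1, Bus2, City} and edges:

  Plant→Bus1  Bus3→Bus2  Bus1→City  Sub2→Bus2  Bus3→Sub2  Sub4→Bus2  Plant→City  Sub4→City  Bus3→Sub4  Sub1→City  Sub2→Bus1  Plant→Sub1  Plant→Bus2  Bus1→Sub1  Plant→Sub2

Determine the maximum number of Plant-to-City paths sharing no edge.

Assign every edge capacity 1; by Menger, the answer equals the max flow.
Path Plant→City (+1); total 1.
Path Plant→Bus1→City (+1); total 2.
Path Plant→Sub1→City (+1); total 3.
No residual Plant→City path; max flow = 3.
Certifying cut of size 3: {Bus1→City, Plant→City, Sub1→City}.

3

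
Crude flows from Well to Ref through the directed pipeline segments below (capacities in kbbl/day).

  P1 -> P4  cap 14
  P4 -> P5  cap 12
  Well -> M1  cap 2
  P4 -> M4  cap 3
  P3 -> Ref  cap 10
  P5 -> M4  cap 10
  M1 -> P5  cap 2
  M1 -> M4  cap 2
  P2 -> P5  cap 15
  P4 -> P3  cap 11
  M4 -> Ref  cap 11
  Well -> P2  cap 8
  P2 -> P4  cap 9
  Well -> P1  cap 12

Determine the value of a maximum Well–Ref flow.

Augment Well→M1→M4→Ref: bottleneck 2, flow now 2.
Augment Well→P1→P4→P3→Ref: bottleneck 10, flow now 12.
Augment Well→P1→P4→M4→Ref: bottleneck 2, flow now 14.
Augment Well→P2→P4→M4→Ref: bottleneck 1, flow now 15.
Augment Well→P2→P5→M4→Ref: bottleneck 6, flow now 21.
No augmenting path remains; maximum flow = 21.
In the residual graph, reachable from Well: {Well, P1, M1, P2, P4, P5, P3, M4}.
Min-cut edges: P3→Ref (10), M4→Ref (11); capacity 10 + 11 = 21.
This cut is saturated, so no flow can exceed 21.

21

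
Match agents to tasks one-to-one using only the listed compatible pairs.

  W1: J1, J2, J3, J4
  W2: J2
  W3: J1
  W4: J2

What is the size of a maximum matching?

Unit-capacity flow: source→left, listed edges, right→sink; max matching = max flow.
Augmenting path W1→J1 (+1); matched 1.
Augmenting path W2→J2 (+1); matched 2.
Augmenting path W3→J1→W1→J3 (+1); matched 3.
No augmenting path remains; maximum matching = 3.
König certificate: {W1, W3, J2} is a vertex cover of size 3 (every listed pair touches it), so no matching can be larger.

3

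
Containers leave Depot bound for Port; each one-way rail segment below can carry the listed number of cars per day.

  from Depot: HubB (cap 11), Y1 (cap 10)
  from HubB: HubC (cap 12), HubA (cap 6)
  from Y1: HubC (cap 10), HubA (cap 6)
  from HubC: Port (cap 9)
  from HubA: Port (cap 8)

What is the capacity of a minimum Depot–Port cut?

Augment Depot→HubB→HubC→Port: bottleneck 9, flow now 9.
Augment Depot→HubB→HubA→Port: bottleneck 2, flow now 11.
Augment Depot→Y1→HubA→Port: bottleneck 6, flow now 17.
No augmenting path remains; maximum flow = 17.
By max-flow min-cut, the minimum cut capacity equals the max flow.
In the residual graph, reachable from Depot: {Depot, HubB, Y1, HubC, HubA}.
Min-cut edges: HubC→Port (9), HubA→Port (8); capacity 9 + 8 = 17.

17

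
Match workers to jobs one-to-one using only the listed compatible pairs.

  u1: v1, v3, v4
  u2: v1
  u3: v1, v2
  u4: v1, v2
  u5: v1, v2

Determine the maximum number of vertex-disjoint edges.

Unit-capacity flow: source→left, listed edges, right→sink; max matching = max flow.
Augmenting path u1→v1 (+1); matched 1.
Augmenting path u3→v2 (+1); matched 2.
Augmenting path u2→v1→u1→v3 (+1); matched 3.
No augmenting path remains; maximum matching = 3.
König certificate: {u1, v1, v2} is a vertex cover of size 3 (every listed pair touches it), so no matching can be larger.

3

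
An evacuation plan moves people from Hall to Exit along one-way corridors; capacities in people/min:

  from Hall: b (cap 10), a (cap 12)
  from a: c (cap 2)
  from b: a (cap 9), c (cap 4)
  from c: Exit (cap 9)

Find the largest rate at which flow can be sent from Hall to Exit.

6

Augment Hall→a→c→Exit: bottleneck 2, flow now 2.
Augment Hall→b→c→Exit: bottleneck 4, flow now 6.
No augmenting path remains; maximum flow = 6.
In the residual graph, reachable from Hall: {Hall, a, b}.
Min-cut edges: a→c (2), b→c (4); capacity 2 + 4 = 6.
This cut is saturated, so no flow can exceed 6.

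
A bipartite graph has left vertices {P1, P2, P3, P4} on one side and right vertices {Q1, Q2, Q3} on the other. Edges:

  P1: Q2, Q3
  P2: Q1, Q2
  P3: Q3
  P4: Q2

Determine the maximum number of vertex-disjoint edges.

Unit-capacity flow: source→left, listed edges, right→sink; max matching = max flow.
Augmenting path P1→Q2 (+1); matched 1.
Augmenting path P2→Q1 (+1); matched 2.
Augmenting path P3→Q3 (+1); matched 3.
No augmenting path remains; maximum matching = 3.
König certificate: {P2, Q2, Q3} is a vertex cover of size 3 (every listed pair touches it), so no matching can be larger.

3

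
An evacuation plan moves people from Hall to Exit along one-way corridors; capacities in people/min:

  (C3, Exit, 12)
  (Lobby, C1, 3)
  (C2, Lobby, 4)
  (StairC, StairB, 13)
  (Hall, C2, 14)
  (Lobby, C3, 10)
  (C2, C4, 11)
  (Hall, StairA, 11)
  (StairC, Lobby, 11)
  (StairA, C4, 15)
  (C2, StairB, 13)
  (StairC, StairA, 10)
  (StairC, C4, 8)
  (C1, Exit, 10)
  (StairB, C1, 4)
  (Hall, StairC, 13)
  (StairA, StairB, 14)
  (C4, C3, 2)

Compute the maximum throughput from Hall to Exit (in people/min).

Augment Hall→C2→Lobby→C1→Exit: bottleneck 3, flow now 3.
Augment Hall→C2→Lobby→C3→Exit: bottleneck 1, flow now 4.
Augment Hall→C2→StairB→C1→Exit: bottleneck 4, flow now 8.
Augment Hall→C2→C4→C3→Exit: bottleneck 2, flow now 10.
Augment Hall→StairC→Lobby→C3→Exit: bottleneck 9, flow now 19.
No augmenting path remains; maximum flow = 19.
In the residual graph, reachable from Hall: {Hall, C2, StairA, StairC, Lobby, StairB, C4}.
Min-cut edges: Lobby→C1 (3), Lobby→C3 (10), StairB→C1 (4), C4→C3 (2); capacity 3 + 10 + 4 + 2 = 19.
This cut is saturated, so no flow can exceed 19.

19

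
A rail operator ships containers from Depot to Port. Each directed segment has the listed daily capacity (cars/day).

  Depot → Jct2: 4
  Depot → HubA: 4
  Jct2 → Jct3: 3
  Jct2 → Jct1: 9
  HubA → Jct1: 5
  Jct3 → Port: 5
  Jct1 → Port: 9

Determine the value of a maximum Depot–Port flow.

8

Augment Depot→Jct2→Jct3→Port: bottleneck 3, flow now 3.
Augment Depot→Jct2→Jct1→Port: bottleneck 1, flow now 4.
Augment Depot→HubA→Jct1→Port: bottleneck 4, flow now 8.
No augmenting path remains; maximum flow = 8.
In the residual graph, reachable from Depot: {Depot}.
Min-cut edges: Depot→Jct2 (4), Depot→HubA (4); capacity 4 + 4 = 8.
This cut is saturated, so no flow can exceed 8.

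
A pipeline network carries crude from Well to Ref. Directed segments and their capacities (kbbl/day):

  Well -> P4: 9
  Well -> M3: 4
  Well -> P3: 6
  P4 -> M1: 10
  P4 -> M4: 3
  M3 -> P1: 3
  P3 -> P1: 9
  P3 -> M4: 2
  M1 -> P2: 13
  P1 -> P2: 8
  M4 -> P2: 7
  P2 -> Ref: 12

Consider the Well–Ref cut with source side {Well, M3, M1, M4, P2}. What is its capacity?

30

Edges leaving {Well, M3, M1, M4, P2}: Well→P4 (9), Well→P3 (6), M3→P1 (3), P2→Ref (12).
Cut capacity = 9 + 6 + 3 + 12 = 30.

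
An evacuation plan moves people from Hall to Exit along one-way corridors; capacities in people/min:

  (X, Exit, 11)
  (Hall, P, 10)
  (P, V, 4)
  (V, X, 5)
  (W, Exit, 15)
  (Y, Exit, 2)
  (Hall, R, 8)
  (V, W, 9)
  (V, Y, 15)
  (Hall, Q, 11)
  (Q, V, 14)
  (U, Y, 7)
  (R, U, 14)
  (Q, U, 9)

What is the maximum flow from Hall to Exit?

Augment Hall→P→V→W→Exit: bottleneck 4, flow now 4.
Augment Hall→Q→U→Y→Exit: bottleneck 2, flow now 6.
Augment Hall→Q→V→W→Exit: bottleneck 5, flow now 11.
Augment Hall→Q→V→X→Exit: bottleneck 4, flow now 15.
Augment Hall→R→U→Q→V→X→Exit: bottleneck 1, flow now 16. (uses reverse residual edge)
No augmenting path remains; maximum flow = 16.
In the residual graph, reachable from Hall: {Hall, P, Q, R, U, V, Y}.
Min-cut edges: V→W (9), V→X (5), Y→Exit (2); capacity 9 + 5 + 2 = 16.
This cut is saturated, so no flow can exceed 16.

16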